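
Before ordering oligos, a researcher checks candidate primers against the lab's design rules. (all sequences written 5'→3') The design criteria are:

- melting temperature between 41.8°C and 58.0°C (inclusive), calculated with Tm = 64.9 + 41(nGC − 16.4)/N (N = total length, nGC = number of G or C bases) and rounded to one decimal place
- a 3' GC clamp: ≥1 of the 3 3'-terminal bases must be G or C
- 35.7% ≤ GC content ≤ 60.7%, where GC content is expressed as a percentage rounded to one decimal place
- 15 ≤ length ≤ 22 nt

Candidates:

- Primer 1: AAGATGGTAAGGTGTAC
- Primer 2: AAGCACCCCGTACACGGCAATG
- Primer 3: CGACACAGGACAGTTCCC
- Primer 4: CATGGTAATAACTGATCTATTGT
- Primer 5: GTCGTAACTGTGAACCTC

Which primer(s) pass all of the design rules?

Primer 1 and Primer 5.

Primer 1 (17 nt, A=6 T=4 G=6 C=1): Tm = 64.9 + 41·(7 − 16.4)/17 = 42.2°C ✓; 3' end TAC has 1 G/C ✓; GC 7/17 = 41.2% ✓; length 17 ✓ — passes.
Primer 2 (22 nt, A=7 T=2 G=5 C=8): Tm = 64.9 + 41·(13 − 16.4)/22 = 58.6°C, outside 41.8–58.0°C ✗; 3' end ATG has 1 G/C ✓; GC 13/22 = 59.1% ✓; length 22 ✓ — fails.
Primer 3 (18 nt, A=5 T=2 G=4 C=7): Tm = 64.9 + 41·(11 − 16.4)/18 = 52.6°C ✓; 3' end CCC has 3 G/C ✓; GC 11/18 = 61.1%, outside 35.7–60.7% ✗; length 18 ✓ — fails.
Primer 4 (23 nt, A=7 T=9 G=4 C=3): Tm = 64.9 + 41·(7 − 16.4)/23 = 48.1°C ✓; 3' end TGT has 1 G/C ✓; GC 7/23 = 30.4%, outside 35.7–60.7% ✗; length 23, outside 15–22 ✗ — fails.
Primer 5 (18 nt, A=4 T=5 G=4 C=5): Tm = 64.9 + 41·(9 − 16.4)/18 = 48.0°C ✓; 3' end CTC has 2 G/C ✓; GC 9/18 = 50.0% ✓; length 18 ✓ — passes.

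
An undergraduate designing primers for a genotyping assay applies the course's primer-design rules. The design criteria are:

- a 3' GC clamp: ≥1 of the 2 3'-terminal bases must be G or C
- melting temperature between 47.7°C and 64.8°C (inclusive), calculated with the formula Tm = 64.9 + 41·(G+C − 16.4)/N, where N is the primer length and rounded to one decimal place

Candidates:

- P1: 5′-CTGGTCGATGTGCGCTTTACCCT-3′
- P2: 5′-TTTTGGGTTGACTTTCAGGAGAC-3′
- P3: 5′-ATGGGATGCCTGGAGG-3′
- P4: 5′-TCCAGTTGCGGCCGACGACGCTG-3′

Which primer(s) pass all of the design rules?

P1 (23 nt, A=2 T=8 G=6 C=7): 3' end CT has 1 G/C ✓; Tm = 64.9 + 41·(13 − 16.4)/23 = 58.8°C ✓ — passes.
P2 (23 nt, A=4 T=9 G=7 C=3): 3' end AC has 1 G/C ✓; Tm = 64.9 + 41·(10 − 16.4)/23 = 53.5°C ✓ — passes.
P3 (16 nt, A=3 T=3 G=8 C=2): 3' end GG has 2 G/C ✓; Tm = 64.9 + 41·(10 − 16.4)/16 = 48.5°C ✓ — passes.
P4 (23 nt, A=3 T=4 G=8 C=8): 3' end TG has 1 G/C ✓; Tm = 64.9 + 41·(16 − 16.4)/23 = 64.2°C ✓ — passes.

P1, P2, P3 and P4.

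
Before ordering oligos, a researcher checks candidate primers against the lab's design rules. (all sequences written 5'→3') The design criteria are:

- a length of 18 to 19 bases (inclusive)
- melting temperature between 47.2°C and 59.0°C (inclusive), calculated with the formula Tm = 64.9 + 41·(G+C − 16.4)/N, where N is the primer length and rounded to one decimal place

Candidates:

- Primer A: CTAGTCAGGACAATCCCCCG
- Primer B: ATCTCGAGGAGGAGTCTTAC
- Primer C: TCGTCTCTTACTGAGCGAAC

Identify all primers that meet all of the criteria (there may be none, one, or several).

Primer A (20 nt, A=5 T=3 G=4 C=8): length 20, outside 18–19 ✗; Tm = 64.9 + 41·(12 − 16.4)/20 = 55.9°C ✓ — fails.
Primer B (20 nt, A=5 T=5 G=6 C=4): length 20, outside 18–19 ✗; Tm = 64.9 + 41·(10 − 16.4)/20 = 51.8°C ✓ — fails.
Primer C (20 nt, A=4 T=6 G=4 C=6): length 20, outside 18–19 ✗; Tm = 64.9 + 41·(10 − 16.4)/20 = 51.8°C ✓ — fails.

None of the candidates satisfy all criteria.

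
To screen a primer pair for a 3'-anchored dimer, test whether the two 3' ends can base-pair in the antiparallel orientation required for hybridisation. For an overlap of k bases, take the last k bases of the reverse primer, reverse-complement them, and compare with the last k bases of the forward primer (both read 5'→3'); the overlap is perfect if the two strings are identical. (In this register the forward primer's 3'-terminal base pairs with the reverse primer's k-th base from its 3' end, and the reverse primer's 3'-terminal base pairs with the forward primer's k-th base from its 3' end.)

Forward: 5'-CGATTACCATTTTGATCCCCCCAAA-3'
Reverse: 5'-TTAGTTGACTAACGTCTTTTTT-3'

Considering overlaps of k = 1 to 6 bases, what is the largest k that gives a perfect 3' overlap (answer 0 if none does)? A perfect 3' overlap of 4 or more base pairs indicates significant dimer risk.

Last 6 bases (5'→3') — forward …CCCAAA, reverse …TTTTTT.
Reverse complement of the reverse primer's last 6 bases: AAAAAA; its first k bases are the reverse complement of the reverse primer's last k bases, so a perfect k-base overlap needs the forward primer's last k bases to equal them.
Comparing (forward last k vs required): k=1: A vs A ✓; k=2: AA vs AA ✓; k=3: AAA vs AAA ✓; k=4: CAAA vs AAAA ✗; k=5: CCAAA vs AAAAA ✗; k=6: CCCAAA vs AAAAAA ✗.
Perfect overlaps at k = 1, 2, 3; the largest is 3.

Longest perfect overlap: 3 complementary base pairs; below the dimer-risk threshold (threshold 4).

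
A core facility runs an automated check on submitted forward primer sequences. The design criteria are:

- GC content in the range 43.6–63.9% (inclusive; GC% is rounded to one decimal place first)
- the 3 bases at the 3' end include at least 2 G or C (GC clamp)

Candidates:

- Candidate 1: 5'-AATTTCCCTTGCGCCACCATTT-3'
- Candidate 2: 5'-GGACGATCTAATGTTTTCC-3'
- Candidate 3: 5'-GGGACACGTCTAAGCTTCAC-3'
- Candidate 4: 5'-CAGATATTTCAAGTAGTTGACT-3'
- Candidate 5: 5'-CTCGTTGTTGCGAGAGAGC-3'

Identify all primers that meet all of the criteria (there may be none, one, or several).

Candidate 1 (22 nt, A=4 T=8 G=2 C=8): GC 10/22 = 45.5% ✓; 3' end TTT has 0 G/C, need ≥2 ✗ — fails.
Candidate 2 (19 nt, A=4 T=7 G=4 C=4): GC 8/19 = 42.1%, outside 43.6–63.9% ✗; 3' end TCC has 2 G/C ✓ — fails.
Candidate 3 (20 nt, A=5 T=4 G=5 C=6): GC 11/20 = 55.0% ✓; 3' end CAC has 2 G/C ✓ — passes.
Candidate 4 (22 nt, A=7 T=8 G=4 C=3): GC 7/22 = 31.8%, outside 43.6–63.9% ✗; 3' end ACT has 1 G/C, need ≥2 ✗ — fails.
Candidate 5 (19 nt, A=3 T=5 G=7 C=4): GC 11/19 = 57.9% ✓; 3' end AGC has 2 G/C ✓ — passes.

Candidate 3 and Candidate 5.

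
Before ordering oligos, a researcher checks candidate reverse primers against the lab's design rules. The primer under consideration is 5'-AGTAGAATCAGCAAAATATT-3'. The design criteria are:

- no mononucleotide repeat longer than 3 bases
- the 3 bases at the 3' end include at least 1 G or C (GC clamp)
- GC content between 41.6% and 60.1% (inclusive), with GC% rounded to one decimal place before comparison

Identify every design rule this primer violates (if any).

Base counts: A=10, T=5, G=3, C=2 (length 20).
homopolymer run: longest run = 4, exceeds 3 ✗
GC clamp: 3' end ATT has 0 G/C, need ≥1 ✗
GC content: GC 5/20 = 25.0%, outside 41.6–60.1% ✗

Fails: homopolymer run, GC clamp, GC content.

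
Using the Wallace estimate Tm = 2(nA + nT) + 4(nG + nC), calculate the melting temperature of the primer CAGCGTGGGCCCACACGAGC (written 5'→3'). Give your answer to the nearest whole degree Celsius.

Base counts: A=4, T=1, G=7, C=8 (length 20).
Tm = 2·(4+1) + 4·(7+8) = 2·5 + 4·15 = 10 + 60 = 70°C.

70°C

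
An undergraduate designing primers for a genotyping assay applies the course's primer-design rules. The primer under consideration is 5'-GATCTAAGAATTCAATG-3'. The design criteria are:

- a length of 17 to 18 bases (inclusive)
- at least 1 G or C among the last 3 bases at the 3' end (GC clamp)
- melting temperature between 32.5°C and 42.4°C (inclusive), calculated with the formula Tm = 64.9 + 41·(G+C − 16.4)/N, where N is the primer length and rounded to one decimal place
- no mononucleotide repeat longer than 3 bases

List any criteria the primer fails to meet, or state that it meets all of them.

Meets all criteria.

Base counts: A=7, T=5, G=3, C=2 (length 17).
length: length 17 ✓
GC clamp: 3' end ATG has 1 G/C ✓
Tm: Tm = 64.9 + 41·(5 − 16.4)/17 = 37.4°C ✓
homopolymer run: longest run = 2 ✓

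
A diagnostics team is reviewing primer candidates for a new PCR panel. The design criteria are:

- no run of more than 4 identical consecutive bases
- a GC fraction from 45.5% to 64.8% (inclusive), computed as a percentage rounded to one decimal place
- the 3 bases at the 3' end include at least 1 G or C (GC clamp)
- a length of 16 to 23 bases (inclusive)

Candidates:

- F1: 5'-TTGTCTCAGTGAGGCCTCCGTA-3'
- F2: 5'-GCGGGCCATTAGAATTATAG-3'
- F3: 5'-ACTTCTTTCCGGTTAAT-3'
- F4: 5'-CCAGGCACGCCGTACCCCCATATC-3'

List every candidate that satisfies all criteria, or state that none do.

F1 (22 nt, A=3 T=7 G=6 C=6): longest run = 2 ✓; GC 12/22 = 54.5% ✓; 3' end GTA has 1 G/C ✓; length 22 ✓ — passes.
F2 (20 nt, A=6 T=5 G=6 C=3): longest run = 3 ✓; GC 9/20 = 45.0%, outside 45.5–64.8% ✗; 3' end TAG has 1 G/C ✓; length 20 ✓ — fails.
F3 (17 nt, A=3 T=8 G=2 C=4): longest run = 3 ✓; GC 6/17 = 35.3%, outside 45.5–64.8% ✗; 3' end AAT has 0 G/C, need ≥1 ✗; length 17 ✓ — fails.
F4 (24 nt, A=5 T=3 G=4 C=12): longest run = 5, exceeds 4 ✗; GC 16/24 = 66.7%, outside 45.5–64.8% ✗; 3' end ATC has 1 G/C ✓; length 24, outside 16–23 ✗ — fails.

F1 only.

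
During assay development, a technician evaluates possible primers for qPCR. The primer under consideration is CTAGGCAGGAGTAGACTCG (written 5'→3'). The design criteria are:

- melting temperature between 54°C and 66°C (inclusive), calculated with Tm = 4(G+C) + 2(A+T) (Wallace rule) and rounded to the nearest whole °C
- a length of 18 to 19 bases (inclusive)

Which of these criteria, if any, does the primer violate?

Meets all criteria.

Base counts: A=5, T=3, G=7, C=4 (length 19).
Tm: Tm = 2·8 + 4·11 = 60°C ✓
length: length 19 ✓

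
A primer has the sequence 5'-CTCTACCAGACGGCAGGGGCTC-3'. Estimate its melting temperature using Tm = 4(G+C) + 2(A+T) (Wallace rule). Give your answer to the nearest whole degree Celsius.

Base counts: A=4, T=3, G=7, C=8 (length 22).
Tm = 2·(4+3) + 4·(7+8) = 2·7 + 4·15 = 14 + 60 = 74°C.

74°C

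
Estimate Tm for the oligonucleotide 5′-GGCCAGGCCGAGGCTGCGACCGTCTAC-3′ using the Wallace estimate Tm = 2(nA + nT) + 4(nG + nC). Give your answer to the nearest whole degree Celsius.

Base counts: A=4, T=3, G=10, C=10 (length 27).
Tm = 2·(4+3) + 4·(10+10) = 2·7 + 4·20 = 14 + 80 = 94°C.

94°C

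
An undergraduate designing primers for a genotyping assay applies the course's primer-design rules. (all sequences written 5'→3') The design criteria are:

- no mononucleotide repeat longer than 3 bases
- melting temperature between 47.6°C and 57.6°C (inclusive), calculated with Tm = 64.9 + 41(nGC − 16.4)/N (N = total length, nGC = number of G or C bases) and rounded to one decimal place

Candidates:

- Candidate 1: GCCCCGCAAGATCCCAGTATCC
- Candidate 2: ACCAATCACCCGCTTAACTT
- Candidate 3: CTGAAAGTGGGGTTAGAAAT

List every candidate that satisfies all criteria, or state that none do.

Candidate 1 (22 nt, A=5 T=3 G=4 C=10): longest run = 4, exceeds 3 ✗; Tm = 64.9 + 41·(14 − 16.4)/22 = 60.4°C, outside 47.6–57.6°C ✗ — fails.
Candidate 2 (20 nt, A=6 T=5 G=1 C=8): longest run = 3 ✓; Tm = 64.9 + 41·(9 − 16.4)/20 = 49.7°C ✓ — passes.
Candidate 3 (20 nt, A=7 T=5 G=7 C=1): longest run = 4, exceeds 3 ✗; Tm = 64.9 + 41·(8 − 16.4)/20 = 47.7°C ✓ — fails.

Candidate 2 only.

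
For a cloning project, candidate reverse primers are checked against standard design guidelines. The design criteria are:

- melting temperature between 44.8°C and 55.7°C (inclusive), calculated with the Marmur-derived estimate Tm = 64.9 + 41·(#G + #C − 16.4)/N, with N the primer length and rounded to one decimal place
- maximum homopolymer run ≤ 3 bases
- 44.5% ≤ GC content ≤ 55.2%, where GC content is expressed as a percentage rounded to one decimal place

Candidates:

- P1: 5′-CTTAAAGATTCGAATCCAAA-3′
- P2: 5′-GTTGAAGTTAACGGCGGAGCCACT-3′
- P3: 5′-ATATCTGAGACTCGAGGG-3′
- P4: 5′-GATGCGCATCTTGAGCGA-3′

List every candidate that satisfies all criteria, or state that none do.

P3 only.

P1 (20 nt, A=9 T=5 G=2 C=4): Tm = 64.9 + 41·(6 − 16.4)/20 = 43.6°C, outside 44.8–55.7°C ✗; longest run = 3 ✓; GC 6/20 = 30.0%, outside 44.5–55.2% ✗ — fails.
P2 (24 nt, A=6 T=5 G=8 C=5): Tm = 64.9 + 41·(13 − 16.4)/24 = 59.1°C, outside 44.8–55.7°C ✗; longest run = 2 ✓; GC 13/24 = 54.2% ✓ — fails.
P3 (18 nt, A=5 T=4 G=6 C=3): Tm = 64.9 + 41·(9 − 16.4)/18 = 48.0°C ✓; longest run = 3 ✓; GC 9/18 = 50.0% ✓ — passes.
P4 (18 nt, A=4 T=4 G=6 C=4): Tm = 64.9 + 41·(10 − 16.4)/18 = 50.3°C ✓; longest run = 2 ✓; GC 10/18 = 55.6%, outside 44.5–55.2% ✗ — fails.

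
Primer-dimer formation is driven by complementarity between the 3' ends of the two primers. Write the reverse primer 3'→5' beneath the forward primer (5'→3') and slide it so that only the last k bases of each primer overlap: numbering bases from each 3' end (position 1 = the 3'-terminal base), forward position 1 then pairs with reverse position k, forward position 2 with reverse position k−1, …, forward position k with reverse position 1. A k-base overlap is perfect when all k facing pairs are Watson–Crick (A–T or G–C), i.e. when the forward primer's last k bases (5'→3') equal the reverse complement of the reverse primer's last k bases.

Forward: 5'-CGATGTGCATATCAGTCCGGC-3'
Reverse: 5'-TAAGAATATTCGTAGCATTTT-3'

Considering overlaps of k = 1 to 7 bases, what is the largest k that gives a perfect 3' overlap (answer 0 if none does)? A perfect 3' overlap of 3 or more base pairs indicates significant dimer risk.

Last 7 bases (5'→3') — forward …GTCCGGC, reverse …GCATTTT.
Reverse complement of the reverse primer's last 7 bases: AAAATGC; its first k bases are the reverse complement of the reverse primer's last k bases, so a perfect k-base overlap needs the forward primer's last k bases to equal them.
Comparing (forward last k vs required): k=1: C vs A ✗; k=2: GC vs AA ✗; k=3: GGC vs AAA ✗; k=4: CGGC vs AAAA ✗; k=5: CCGGC vs AAAAT ✗; k=6: TCCGGC vs AAAATG ✗; k=7: GTCCGGC vs AAAATGC ✗.
No overlap length from 1 to 7 is perfect, so the longest perfect 3' overlap is 0.

Longest perfect overlap: 0 complementary base pairs; below the dimer-risk threshold (threshold 3).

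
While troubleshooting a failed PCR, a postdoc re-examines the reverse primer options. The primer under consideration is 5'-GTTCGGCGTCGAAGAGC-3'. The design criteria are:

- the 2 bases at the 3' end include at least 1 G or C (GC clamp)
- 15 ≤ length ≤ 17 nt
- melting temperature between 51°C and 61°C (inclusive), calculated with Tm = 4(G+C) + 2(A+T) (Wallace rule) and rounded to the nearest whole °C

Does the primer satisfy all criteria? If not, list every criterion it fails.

Base counts: A=3, T=3, G=7, C=4 (length 17).
GC clamp: 3' end GC has 2 G/C ✓
length: length 17 ✓
Tm: Tm = 2·6 + 4·11 = 56°C ✓

Meets all criteria.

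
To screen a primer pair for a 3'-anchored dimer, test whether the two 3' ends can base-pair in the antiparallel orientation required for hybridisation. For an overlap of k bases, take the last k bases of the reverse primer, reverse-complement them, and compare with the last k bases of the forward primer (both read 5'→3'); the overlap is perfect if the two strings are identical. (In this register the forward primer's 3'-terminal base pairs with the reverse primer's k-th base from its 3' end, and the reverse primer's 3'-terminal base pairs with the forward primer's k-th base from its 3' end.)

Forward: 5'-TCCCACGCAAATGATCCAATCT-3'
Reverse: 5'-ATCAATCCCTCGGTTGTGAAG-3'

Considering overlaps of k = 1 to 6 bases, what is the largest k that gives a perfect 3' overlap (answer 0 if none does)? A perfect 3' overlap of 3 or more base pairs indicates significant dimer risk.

Last 6 bases (5'→3') — forward …CAATCT, reverse …GTGAAG.
Reverse complement of the reverse primer's last 6 bases: CTTCAC; its first k bases are the reverse complement of the reverse primer's last k bases, so a perfect k-base overlap needs the forward primer's last k bases to equal them.
Comparing (forward last k vs required): k=1: T vs C ✗; k=2: CT vs CT ✓; k=3: TCT vs CTT ✗; k=4: ATCT vs CTTC ✗; k=5: AATCT vs CTTCA ✗; k=6: CAATCT vs CTTCAC ✗.
Only k = 2 is perfect, so the longest perfect 3' overlap is 2.

Longest perfect overlap: 2 complementary base pairs; below the dimer-risk threshold (threshold 3).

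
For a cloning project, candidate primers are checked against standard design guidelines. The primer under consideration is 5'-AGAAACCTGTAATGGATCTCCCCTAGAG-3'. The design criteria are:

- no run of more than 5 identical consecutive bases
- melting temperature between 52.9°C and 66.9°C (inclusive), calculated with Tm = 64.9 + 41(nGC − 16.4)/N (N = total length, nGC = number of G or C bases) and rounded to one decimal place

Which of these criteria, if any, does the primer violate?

Base counts: A=9, T=6, G=6, C=7 (length 28).
homopolymer run: longest run = 4 ✓
Tm: Tm = 64.9 + 41·(13 − 16.4)/28 = 59.9°C ✓

Meets all criteria.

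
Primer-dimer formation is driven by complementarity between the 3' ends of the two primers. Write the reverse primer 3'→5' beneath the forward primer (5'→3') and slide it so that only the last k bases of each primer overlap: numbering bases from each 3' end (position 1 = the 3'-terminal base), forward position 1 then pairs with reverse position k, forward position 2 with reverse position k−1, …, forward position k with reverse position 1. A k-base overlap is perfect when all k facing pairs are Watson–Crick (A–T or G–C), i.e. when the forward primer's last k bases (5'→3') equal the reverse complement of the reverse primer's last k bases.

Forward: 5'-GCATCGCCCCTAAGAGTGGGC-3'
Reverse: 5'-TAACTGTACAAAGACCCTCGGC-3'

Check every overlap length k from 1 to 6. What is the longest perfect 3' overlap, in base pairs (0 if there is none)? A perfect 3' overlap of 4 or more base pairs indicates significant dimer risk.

Last 6 bases (5'→3') — forward …GTGGGC, reverse …CTCGGC.
Reverse complement of the reverse primer's last 6 bases: GCCGAG; its first k bases are the reverse complement of the reverse primer's last k bases, so a perfect k-base overlap needs the forward primer's last k bases to equal them.
Comparing (forward last k vs required): k=1: C vs G ✗; k=2: GC vs GC ✓; k=3: GGC vs GCC ✗; k=4: GGGC vs GCCG ✗; k=5: TGGGC vs GCCGA ✗; k=6: GTGGGC vs GCCGAG ✗.
Only k = 2 is perfect, so the longest perfect 3' overlap is 2.

Longest perfect overlap: 2 complementary base pairs; below the dimer-risk threshold (threshold 4).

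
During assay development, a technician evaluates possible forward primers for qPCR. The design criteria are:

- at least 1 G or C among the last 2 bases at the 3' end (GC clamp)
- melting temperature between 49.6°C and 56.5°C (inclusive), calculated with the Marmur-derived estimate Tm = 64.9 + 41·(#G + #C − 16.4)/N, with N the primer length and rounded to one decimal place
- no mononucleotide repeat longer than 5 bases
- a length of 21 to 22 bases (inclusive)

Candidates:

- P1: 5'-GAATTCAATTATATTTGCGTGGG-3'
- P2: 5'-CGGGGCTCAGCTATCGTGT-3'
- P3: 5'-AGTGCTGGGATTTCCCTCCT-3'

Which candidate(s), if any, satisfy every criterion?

P1 (23 nt, A=6 T=9 G=6 C=2): 3' end GG has 2 G/C ✓; Tm = 64.9 + 41·(8 − 16.4)/23 = 49.9°C ✓; longest run = 3 ✓; length 23, outside 21–22 ✗ — fails.
P2 (19 nt, A=2 T=5 G=7 C=5): 3' end GT has 1 G/C ✓; Tm = 64.9 + 41·(12 − 16.4)/19 = 55.4°C ✓; longest run = 4 ✓; length 19, outside 21–22 ✗ — fails.
P3 (20 nt, A=2 T=7 G=5 C=6): 3' end CT has 1 G/C ✓; Tm = 64.9 + 41·(11 − 16.4)/20 = 53.8°C ✓; longest run = 3 ✓; length 20, outside 21–22 ✗ — fails.

None of the candidates satisfy all criteria.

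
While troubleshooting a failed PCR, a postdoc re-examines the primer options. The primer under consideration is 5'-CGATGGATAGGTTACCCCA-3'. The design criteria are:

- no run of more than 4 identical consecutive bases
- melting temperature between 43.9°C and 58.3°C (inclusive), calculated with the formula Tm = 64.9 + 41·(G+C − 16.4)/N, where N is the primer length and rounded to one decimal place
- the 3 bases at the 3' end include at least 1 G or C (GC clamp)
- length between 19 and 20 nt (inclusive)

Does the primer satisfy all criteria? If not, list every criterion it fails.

Base counts: A=5, T=4, G=5, C=5 (length 19).
homopolymer run: longest run = 4 ✓
Tm: Tm = 64.9 + 41·(10 − 16.4)/19 = 51.1°C ✓
GC clamp: 3' end CCA has 2 G/C ✓
length: length 19 ✓

Meets all criteria.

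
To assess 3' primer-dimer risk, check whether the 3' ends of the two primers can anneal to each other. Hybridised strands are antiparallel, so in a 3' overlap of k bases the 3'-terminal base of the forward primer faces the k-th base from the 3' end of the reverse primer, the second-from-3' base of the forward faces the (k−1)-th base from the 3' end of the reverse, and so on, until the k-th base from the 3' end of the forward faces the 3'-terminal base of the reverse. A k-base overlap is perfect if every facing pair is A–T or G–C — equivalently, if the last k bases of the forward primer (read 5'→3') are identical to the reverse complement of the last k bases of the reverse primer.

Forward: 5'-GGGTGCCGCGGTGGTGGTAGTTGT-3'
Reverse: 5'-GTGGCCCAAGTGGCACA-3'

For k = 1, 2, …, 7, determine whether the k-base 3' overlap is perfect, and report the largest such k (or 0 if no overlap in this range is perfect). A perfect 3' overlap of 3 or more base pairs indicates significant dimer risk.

Longest perfect overlap: 3 complementary base pairs; significant dimer risk (threshold 3).

Last 7 bases (5'→3') — forward …TAGTTGT, reverse …TGGCACA.
Reverse complement of the reverse primer's last 7 bases: TGTGCCA; its first k bases are the reverse complement of the reverse primer's last k bases, so a perfect k-base overlap needs the forward primer's last k bases to equal them.
Comparing (forward last k vs required): k=1: T vs T ✓; k=2: GT vs TG ✗; k=3: TGT vs TGT ✓; k=4: TTGT vs TGTG ✗; k=5: GTTGT vs TGTGC ✗; k=6: AGTTGT vs TGTGCC ✗; k=7: TAGTTGT vs TGTGCCA ✗.
Perfect overlaps at k = 1, 3; the largest is 3.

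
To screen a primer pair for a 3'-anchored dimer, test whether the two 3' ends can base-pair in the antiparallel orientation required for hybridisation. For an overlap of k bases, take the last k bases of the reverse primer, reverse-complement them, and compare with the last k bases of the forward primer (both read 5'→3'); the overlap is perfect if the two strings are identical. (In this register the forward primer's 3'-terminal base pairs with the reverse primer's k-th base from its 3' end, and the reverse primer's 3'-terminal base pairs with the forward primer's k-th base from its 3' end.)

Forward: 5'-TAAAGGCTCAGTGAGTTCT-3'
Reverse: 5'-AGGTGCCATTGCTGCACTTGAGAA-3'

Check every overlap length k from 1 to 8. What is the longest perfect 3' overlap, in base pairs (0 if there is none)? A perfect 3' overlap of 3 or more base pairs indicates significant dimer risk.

Last 8 bases (5'→3') — forward …TGAGTTCT, reverse …CTTGAGAA.
Reverse complement of the reverse primer's last 8 bases: TTCTCAAG; its first k bases are the reverse complement of the reverse primer's last k bases, so a perfect k-base overlap needs the forward primer's last k bases to equal them.
Comparing (forward last k vs required): k=1: T vs T ✓; k=2: CT vs TT ✗; k=3: TCT vs TTC ✗; k=4: TTCT vs TTCT ✓; k=5: GTTCT vs TTCTC ✗; k=6: AGTTCT vs TTCTCA ✗; k=7: GAGTTCT vs TTCTCAA ✗; k=8: TGAGTTCT vs TTCTCAAG ✗.
Perfect overlaps at k = 1, 4; the largest is 4.

Longest perfect overlap: 4 complementary base pairs; significant dimer risk (threshold 3).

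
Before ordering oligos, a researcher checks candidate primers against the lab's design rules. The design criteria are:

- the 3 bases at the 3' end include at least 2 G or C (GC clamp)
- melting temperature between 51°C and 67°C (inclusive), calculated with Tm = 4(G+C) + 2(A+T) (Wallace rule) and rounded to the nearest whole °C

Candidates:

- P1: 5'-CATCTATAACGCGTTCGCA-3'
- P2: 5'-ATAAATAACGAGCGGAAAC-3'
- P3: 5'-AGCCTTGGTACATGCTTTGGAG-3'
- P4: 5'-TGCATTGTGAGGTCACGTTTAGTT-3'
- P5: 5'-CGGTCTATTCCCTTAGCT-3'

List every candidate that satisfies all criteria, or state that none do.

P1, P3 and P5.

P1 (19 nt, A=5 T=5 G=3 C=6): 3' end GCA has 2 G/C ✓; Tm = 2·10 + 4·9 = 56°C ✓ — passes.
P2 (19 nt, A=10 T=2 G=4 C=3): 3' end AAC has 1 G/C, need ≥2 ✗; Tm = 2·12 + 4·7 = 52°C ✓ — fails.
P3 (22 nt, A=4 T=7 G=7 C=4): 3' end GAG has 2 G/C ✓; Tm = 2·11 + 4·11 = 66°C ✓ — passes.
P4 (24 nt, A=4 T=10 G=7 C=3): 3' end GTT has 1 G/C, need ≥2 ✗; Tm = 2·14 + 4·10 = 68°C, outside 51–67°C ✗ — fails.
P5 (18 nt, A=2 T=7 G=3 C=6): 3' end GCT has 2 G/C ✓; Tm = 2·9 + 4·9 = 54°C ✓ — passes.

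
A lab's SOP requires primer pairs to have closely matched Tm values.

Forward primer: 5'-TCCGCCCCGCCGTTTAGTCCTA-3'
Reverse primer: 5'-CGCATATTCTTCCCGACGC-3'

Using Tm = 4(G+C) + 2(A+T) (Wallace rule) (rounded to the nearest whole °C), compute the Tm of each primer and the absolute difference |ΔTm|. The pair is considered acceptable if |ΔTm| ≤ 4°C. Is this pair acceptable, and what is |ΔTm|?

|ΔTm| = 12°C; the pair is not acceptable.

Forward: A=2 T=6 G=4 C=10 → Tm = 2·8 + 4·14 = 72°C.
Reverse: A=3 T=5 G=3 C=8 → Tm = 2·8 + 4·11 = 60°C.
|ΔTm| = |72 − 60| = 12°C, > 4°C.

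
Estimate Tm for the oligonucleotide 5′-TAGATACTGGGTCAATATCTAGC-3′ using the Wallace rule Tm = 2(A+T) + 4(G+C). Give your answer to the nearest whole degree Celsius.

Base counts: A=7, T=7, G=5, C=4 (length 23).
Tm = 2·(7+7) + 4·(5+4) = 2·14 + 4·9 = 28 + 36 = 64°C.

64°C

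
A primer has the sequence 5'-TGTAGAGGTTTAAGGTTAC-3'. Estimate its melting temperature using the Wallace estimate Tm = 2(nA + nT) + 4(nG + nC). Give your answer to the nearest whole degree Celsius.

52°C

Base counts: A=5, T=7, G=6, C=1 (length 19).
Tm = 2·(5+7) + 4·(6+1) = 2·12 + 4·7 = 24 + 28 = 52°C.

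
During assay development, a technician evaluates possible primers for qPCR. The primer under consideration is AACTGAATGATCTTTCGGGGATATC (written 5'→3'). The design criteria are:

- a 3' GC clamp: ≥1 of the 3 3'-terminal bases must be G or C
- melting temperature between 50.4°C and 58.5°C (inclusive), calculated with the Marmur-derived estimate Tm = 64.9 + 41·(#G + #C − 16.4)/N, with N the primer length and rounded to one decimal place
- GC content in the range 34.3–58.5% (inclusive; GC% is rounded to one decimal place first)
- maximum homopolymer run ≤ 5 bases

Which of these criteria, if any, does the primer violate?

Base counts: A=7, T=8, G=6, C=4 (length 25).
GC clamp: 3' end ATC has 1 G/C ✓
Tm: Tm = 64.9 + 41·(10 − 16.4)/25 = 54.4°C ✓
GC content: GC 10/25 = 40.0% ✓
homopolymer run: longest run = 4 ✓

Meets all criteria.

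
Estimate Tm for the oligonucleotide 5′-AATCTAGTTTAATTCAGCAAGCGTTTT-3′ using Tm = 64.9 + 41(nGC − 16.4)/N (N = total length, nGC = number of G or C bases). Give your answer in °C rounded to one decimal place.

52.1°C

Base counts: A=8, T=11, G=4, C=4; G+C = 8, N = 27.
Tm = 64.9 + 41·(8 − 16.4)/27 = 64.9 + -344.40/27 = 52.1°C.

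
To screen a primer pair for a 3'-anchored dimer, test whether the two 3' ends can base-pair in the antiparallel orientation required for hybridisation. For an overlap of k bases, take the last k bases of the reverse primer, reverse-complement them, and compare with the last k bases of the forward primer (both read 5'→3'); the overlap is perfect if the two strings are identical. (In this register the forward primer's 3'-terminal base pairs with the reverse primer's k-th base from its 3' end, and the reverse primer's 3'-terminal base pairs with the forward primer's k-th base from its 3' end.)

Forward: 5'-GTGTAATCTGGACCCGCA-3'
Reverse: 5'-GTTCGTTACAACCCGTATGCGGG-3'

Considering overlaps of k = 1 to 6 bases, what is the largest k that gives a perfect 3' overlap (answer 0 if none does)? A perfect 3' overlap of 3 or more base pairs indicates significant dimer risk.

Longest perfect overlap: 6 complementary base pairs; significant dimer risk (threshold 3).

Last 6 bases (5'→3') — forward …CCCGCA, reverse …TGCGGG.
Reverse complement of the reverse primer's last 6 bases: CCCGCA; its first k bases are the reverse complement of the reverse primer's last k bases, so a perfect k-base overlap needs the forward primer's last k bases to equal them.
Comparing (forward last k vs required): k=1: A vs C ✗; k=2: CA vs CC ✗; k=3: GCA vs CCC ✗; k=4: CGCA vs CCCG ✗; k=5: CCGCA vs CCCGC ✗; k=6: CCCGCA vs CCCGCA ✓.
Only k = 6 is perfect, so the longest perfect 3' overlap is 6.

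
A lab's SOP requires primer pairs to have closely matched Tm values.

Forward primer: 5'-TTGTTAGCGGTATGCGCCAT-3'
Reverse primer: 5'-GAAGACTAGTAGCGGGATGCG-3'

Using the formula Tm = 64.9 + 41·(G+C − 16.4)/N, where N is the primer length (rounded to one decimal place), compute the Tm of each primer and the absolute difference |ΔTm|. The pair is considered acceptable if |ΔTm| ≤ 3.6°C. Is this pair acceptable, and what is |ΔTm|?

|ΔTm| = 4.5°C; the pair is not acceptable.

Forward: G+C = 10, N = 20 → Tm = 64.9 + 41·(10 − 16.4)/20 = 51.8°C.
Reverse: G+C = 12, N = 21 → Tm = 64.9 + 41·(12 − 16.4)/21 = 56.3°C.
|ΔTm| = |51.8 − 56.3| = 4.5°C, > 3.6°C.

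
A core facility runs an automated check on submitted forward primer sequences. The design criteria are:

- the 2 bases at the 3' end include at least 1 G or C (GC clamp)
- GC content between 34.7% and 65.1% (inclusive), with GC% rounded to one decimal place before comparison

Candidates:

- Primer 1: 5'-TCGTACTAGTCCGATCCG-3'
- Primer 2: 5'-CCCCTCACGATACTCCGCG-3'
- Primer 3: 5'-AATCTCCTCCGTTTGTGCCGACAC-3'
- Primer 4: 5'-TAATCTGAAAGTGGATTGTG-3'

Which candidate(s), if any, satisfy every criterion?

Primer 1, Primer 3 and Primer 4.

Primer 1 (18 nt, A=3 T=5 G=4 C=6): 3' end CG has 2 G/C ✓; GC 10/18 = 55.6% ✓ — passes.
Primer 2 (19 nt, A=3 T=3 G=3 C=10): 3' end CG has 2 G/C ✓; GC 13/19 = 68.4%, outside 34.7–65.1% ✗ — fails.
Primer 3 (24 nt, A=4 T=7 G=4 C=9): 3' end AC has 1 G/C ✓; GC 13/24 = 54.2% ✓ — passes.
Primer 4 (20 nt, A=6 T=7 G=6 C=1): 3' end TG has 1 G/C ✓; GC 7/20 = 35.0% ✓ — passes.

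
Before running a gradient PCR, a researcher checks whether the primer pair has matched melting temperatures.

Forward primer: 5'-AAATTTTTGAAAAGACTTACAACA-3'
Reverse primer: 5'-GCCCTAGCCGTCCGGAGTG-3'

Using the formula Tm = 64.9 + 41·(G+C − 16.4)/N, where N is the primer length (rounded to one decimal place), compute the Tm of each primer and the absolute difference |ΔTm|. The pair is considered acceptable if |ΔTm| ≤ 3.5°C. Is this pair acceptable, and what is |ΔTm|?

Forward: G+C = 5, N = 24 → Tm = 64.9 + 41·(5 − 16.4)/24 = 45.4°C.
Reverse: G+C = 14, N = 19 → Tm = 64.9 + 41·(14 − 16.4)/19 = 59.7°C.
|ΔTm| = |45.4 − 59.7| = 14.3°C, > 3.5°C.

|ΔTm| = 14.3°C; the pair is not acceptable.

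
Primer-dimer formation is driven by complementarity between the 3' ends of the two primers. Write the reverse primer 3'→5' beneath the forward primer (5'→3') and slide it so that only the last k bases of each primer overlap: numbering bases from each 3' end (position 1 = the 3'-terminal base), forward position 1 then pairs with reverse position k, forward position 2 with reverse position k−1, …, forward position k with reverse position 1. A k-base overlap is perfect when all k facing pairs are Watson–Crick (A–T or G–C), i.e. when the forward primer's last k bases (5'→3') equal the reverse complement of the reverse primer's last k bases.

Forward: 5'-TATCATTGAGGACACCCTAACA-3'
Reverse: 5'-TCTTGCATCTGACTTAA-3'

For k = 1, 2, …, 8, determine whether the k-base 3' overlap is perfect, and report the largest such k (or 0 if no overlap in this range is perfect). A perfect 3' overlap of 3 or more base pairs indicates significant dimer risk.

Last 8 bases (5'→3') — forward …CCCTAACA, reverse …TGACTTAA.
Reverse complement of the reverse primer's last 8 bases: TTAAGTCA; its first k bases are the reverse complement of the reverse primer's last k bases, so a perfect k-base overlap needs the forward primer's last k bases to equal them.
Comparing (forward last k vs required): k=1: A vs T ✗; k=2: CA vs TT ✗; k=3: ACA vs TTA ✗; k=4: AACA vs TTAA ✗; k=5: TAACA vs TTAAG ✗; k=6: CTAACA vs TTAAGT ✗; k=7: CCTAACA vs TTAAGTC ✗; k=8: CCCTAACA vs TTAAGTCA ✗.
No overlap length from 1 to 8 is perfect, so the longest perfect 3' overlap is 0.

Longest perfect overlap: 0 complementary base pairs; below the dimer-risk threshold (threshold 3).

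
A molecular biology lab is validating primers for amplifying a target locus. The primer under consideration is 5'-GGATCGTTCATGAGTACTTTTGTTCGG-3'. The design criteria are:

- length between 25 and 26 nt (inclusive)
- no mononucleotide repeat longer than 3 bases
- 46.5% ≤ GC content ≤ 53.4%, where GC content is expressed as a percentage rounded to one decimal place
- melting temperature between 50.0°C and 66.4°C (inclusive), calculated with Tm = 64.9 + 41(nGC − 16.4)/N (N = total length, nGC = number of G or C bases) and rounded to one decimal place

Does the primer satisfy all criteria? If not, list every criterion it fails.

Fails: length, homopolymer run, GC content.

Base counts: A=4, T=11, G=8, C=4 (length 27).
length: length 27, outside 25–26 ✗
homopolymer run: longest run = 4, exceeds 3 ✗
GC content: GC 12/27 = 44.4%, outside 46.5–53.4% ✗
Tm: Tm = 64.9 + 41·(12 − 16.4)/27 = 58.2°C ✓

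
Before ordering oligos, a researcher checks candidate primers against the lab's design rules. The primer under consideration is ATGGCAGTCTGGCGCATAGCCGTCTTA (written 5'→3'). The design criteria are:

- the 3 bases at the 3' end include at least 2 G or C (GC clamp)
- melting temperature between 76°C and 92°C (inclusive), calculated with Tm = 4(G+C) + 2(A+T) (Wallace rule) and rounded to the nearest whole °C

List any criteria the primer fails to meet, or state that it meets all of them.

Fails: GC clamp.

Base counts: A=5, T=7, G=8, C=7 (length 27).
GC clamp: 3' end TTA has 0 G/C, need ≥2 ✗
Tm: Tm = 2·12 + 4·15 = 84°C ✓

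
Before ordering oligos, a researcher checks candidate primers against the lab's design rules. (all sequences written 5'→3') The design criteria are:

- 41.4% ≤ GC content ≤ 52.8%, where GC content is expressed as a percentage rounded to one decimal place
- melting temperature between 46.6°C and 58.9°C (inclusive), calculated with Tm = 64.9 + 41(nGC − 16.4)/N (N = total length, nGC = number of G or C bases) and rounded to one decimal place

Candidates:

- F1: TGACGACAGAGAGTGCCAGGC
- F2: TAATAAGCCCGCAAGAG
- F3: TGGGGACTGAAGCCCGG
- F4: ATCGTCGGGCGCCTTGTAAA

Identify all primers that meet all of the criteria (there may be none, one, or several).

F1 (21 nt, A=6 T=2 G=8 C=5): GC 13/21 = 61.9%, outside 41.4–52.8% ✗; Tm = 64.9 + 41·(13 − 16.4)/21 = 58.3°C ✓ — fails.
F2 (17 nt, A=7 T=2 G=4 C=4): GC 8/17 = 47.1% ✓; Tm = 64.9 + 41·(8 − 16.4)/17 = 44.6°C, outside 46.6–58.9°C ✗ — fails.
F3 (17 nt, A=3 T=2 G=8 C=4): GC 12/17 = 70.6%, outside 41.4–52.8% ✗; Tm = 64.9 + 41·(12 − 16.4)/17 = 54.3°C ✓ — fails.
F4 (20 nt, A=4 T=5 G=6 C=5): GC 11/20 = 55.0%, outside 41.4–52.8% ✗; Tm = 64.9 + 41·(11 − 16.4)/20 = 53.8°C ✓ — fails.

None of the candidates satisfy all criteria.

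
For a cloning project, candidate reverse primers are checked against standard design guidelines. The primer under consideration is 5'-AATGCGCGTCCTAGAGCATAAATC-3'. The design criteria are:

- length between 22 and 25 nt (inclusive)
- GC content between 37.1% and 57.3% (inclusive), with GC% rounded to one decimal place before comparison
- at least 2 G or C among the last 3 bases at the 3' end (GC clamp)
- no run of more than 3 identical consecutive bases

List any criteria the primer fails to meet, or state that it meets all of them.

Fails: GC clamp.

Base counts: A=8, T=5, G=5, C=6 (length 24).
length: length 24 ✓
GC content: GC 11/24 = 45.8% ✓
GC clamp: 3' end ATC has 1 G/C, need ≥2 ✗
homopolymer run: longest run = 3 ✓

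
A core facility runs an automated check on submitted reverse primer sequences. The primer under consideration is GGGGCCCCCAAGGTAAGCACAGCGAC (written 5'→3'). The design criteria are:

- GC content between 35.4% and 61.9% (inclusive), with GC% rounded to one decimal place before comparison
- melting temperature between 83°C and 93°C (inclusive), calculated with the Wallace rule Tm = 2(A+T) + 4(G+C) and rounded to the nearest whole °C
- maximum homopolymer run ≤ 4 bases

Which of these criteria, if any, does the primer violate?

Base counts: A=7, T=1, G=9, C=9 (length 26).
GC content: GC 18/26 = 69.2%, outside 35.4–61.9% ✗
Tm: Tm = 2·8 + 4·18 = 88°C ✓
homopolymer run: longest run = 5, exceeds 4 ✗

Fails: GC content, homopolymer run.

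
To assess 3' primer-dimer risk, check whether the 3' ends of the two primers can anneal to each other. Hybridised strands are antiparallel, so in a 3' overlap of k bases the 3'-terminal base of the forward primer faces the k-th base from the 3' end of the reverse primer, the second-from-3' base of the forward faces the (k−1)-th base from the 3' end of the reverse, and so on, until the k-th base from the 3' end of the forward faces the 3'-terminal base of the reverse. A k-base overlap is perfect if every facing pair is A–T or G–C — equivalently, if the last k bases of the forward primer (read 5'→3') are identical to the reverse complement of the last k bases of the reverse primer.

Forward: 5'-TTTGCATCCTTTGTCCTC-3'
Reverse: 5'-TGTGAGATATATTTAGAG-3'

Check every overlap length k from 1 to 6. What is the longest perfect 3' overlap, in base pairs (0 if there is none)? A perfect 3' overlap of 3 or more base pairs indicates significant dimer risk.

Longest perfect overlap: 3 complementary base pairs; significant dimer risk (threshold 3).

Last 6 bases (5'→3') — forward …GTCCTC, reverse …TTAGAG.
Reverse complement of the reverse primer's last 6 bases: CTCTAA; its first k bases are the reverse complement of the reverse primer's last k bases, so a perfect k-base overlap needs the forward primer's last k bases to equal them.
Comparing (forward last k vs required): k=1: C vs C ✓; k=2: TC vs CT ✗; k=3: CTC vs CTC ✓; k=4: CCTC vs CTCT ✗; k=5: TCCTC vs CTCTA ✗; k=6: GTCCTC vs CTCTAA ✗.
Perfect overlaps at k = 1, 3; the largest is 3.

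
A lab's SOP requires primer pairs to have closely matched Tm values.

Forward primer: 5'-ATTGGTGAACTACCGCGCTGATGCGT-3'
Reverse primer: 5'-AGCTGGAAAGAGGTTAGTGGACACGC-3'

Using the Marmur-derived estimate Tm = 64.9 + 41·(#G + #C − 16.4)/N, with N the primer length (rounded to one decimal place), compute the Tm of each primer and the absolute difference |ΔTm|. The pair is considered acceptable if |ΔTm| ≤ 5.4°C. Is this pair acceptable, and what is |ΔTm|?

Forward: G+C = 14, N = 26 → Tm = 64.9 + 41·(14 − 16.4)/26 = 61.1°C.
Reverse: G+C = 14, N = 26 → Tm = 64.9 + 41·(14 − 16.4)/26 = 61.1°C.
|ΔTm| = |61.1 − 61.1| = 0.0°C, ≤ 5.4°C.

|ΔTm| = 0.0°C; the pair is acceptable.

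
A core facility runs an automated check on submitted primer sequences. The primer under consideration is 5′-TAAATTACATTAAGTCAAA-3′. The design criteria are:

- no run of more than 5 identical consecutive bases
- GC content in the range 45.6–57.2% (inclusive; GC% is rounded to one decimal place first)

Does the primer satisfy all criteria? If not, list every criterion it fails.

Fails: GC content.

Base counts: A=10, T=6, G=1, C=2 (length 19).
homopolymer run: longest run = 3 ✓
GC content: GC 3/19 = 15.8%, outside 45.6–57.2% ✗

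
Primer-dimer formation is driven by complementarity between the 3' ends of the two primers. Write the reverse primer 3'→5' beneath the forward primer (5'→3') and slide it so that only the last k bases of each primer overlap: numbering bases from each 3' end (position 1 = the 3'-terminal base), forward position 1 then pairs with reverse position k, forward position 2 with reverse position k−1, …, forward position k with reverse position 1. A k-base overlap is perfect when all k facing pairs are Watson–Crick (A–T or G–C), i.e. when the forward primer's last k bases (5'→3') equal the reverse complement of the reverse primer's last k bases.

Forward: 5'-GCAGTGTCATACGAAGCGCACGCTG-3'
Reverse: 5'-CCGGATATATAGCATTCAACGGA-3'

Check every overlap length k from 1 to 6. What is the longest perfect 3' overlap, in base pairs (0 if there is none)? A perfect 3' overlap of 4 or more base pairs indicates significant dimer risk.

Last 6 bases (5'→3') — forward …ACGCTG, reverse …AACGGA.
Reverse complement of the reverse primer's last 6 bases: TCCGTT; its first k bases are the reverse complement of the reverse primer's last k bases, so a perfect k-base overlap needs the forward primer's last k bases to equal them.
Comparing (forward last k vs required): k=1: G vs T ✗; k=2: TG vs TC ✗; k=3: CTG vs TCC ✗; k=4: GCTG vs TCCG ✗; k=5: CGCTG vs TCCGT ✗; k=6: ACGCTG vs TCCGTT ✗.
No overlap length from 1 to 6 is perfect, so the longest perfect 3' overlap is 0.

Longest perfect overlap: 0 complementary base pairs; below the dimer-risk threshold (threshold 4).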